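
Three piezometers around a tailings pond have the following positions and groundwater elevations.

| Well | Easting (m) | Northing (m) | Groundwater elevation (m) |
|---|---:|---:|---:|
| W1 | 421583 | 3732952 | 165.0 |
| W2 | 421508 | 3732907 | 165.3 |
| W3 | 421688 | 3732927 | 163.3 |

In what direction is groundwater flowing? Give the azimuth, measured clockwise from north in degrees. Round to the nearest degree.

With h = a·x + b·y + c and W1 as origin, the differences give:
  (-75)·a + (-45)·b = +0.3
  105·a + (-25)·b = -1.7
Eliminate b (×(-25) and ×(-45), subtract): 6600·a = -84.00 → a = ∂h/∂x = -0.01273
Back-substitute: b = ∂h/∂y = +0.01455.
Flow direction (−∇h) has components (+0.01273 E, -0.01455 N).
Azimuth = atan2(E, N) = atan2(+0.01273, -0.01455) = 138.8° ≈ 139°.

139°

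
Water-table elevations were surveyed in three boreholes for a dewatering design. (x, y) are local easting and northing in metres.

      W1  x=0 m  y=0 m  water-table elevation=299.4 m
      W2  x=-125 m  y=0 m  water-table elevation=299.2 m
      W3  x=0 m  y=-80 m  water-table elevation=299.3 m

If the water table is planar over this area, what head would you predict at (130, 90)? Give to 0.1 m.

299.7 m

∂h/∂x = (299.2 − 299.4) / (-125 − 0) = +0.001600
∂h/∂y = (299.3 − 299.4) / (-80 − 0) = +0.001250
h(130, 90) = 299.4 + (+0.001600)·(130) + (+0.001250)·(90) = 299.4 +0.208 +0.112 = 299.720 m.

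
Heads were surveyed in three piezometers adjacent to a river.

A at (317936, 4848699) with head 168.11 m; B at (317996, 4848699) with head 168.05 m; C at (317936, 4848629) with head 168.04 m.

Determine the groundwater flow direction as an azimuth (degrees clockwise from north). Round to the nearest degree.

∂h/∂x = (168.05 − 168.11) / (317996 − 317936) = -0.001000
∂h/∂y = (168.04 − 168.11) / (4848629 − 4848699) = +0.001000
Flow direction (−∇h) has components (+0.001000 E, -0.001000 N).
Azimuth = atan2(E, N) = atan2(+0.001000, -0.001000) = 135.0° ≈ 135°.

135°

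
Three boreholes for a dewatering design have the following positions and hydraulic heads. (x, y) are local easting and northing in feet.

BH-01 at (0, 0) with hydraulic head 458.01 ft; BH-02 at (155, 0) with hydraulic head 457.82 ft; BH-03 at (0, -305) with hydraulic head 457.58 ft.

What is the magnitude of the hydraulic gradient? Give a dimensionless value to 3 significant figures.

0.00187

∂h/∂x = (457.82 − 458.01) / (155 − 0) = -0.001226
∂h/∂y = (457.58 − 458.01) / (-305 − 0) = +0.001410
|∇h| = √(-0.001226² + 0.001410²) = 0.001868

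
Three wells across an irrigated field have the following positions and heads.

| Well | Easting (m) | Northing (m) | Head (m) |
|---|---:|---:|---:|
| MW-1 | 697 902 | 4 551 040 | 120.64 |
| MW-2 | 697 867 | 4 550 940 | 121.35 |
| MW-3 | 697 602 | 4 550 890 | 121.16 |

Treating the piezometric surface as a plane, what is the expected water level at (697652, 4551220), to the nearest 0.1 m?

118.7 m

Three-point gradient (reference MW-1): Δ to MW-2 = (-35, -100, +0.71), Δ to MW-3 = (-300, -150, +0.52).
∂h/∂x = +0.002202, ∂h/∂y = -0.007871 (det = -24750).
h(697652, 4551220) = 120.64 + (+0.002202)·(-250) + (-0.007871)·(180) = 120.64 -0.551 -1.417 = 118.673 m.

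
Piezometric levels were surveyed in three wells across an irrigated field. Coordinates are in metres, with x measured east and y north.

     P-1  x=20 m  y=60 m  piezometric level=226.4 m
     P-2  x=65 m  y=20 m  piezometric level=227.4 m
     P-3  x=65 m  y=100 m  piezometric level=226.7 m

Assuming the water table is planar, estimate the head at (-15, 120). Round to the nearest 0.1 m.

225.4 m

With h = a·x + b·y + c and P-1 as origin, the differences give:
  45·a + (-40)·b = +1.0
  45·a + 40·b = +0.3
Eliminate b (×40 and ×(-40), subtract): 3600·a = 52.00 → a = ∂h/∂x = +0.01444
Back-substitute: b = ∂h/∂y = -0.008750.
h(-15, 120) = 226.4 + (+0.01444)·(-35) + (-0.008750)·(60) = 226.4 -0.506 -0.525 = 225.369 m.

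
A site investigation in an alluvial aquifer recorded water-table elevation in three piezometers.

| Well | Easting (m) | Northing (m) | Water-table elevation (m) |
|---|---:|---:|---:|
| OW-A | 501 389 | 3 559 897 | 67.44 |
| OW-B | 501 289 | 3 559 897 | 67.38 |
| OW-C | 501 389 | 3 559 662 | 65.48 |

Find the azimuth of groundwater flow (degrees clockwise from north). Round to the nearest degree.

∂h/∂x = (67.38 − 67.44) / (501289 − 501389) = +0.0006000
∂h/∂y = (65.48 − 67.44) / (3559662 − 3559897) = +0.008340
Flow direction (−∇h) has components (-0.0006000 E, -0.008340 N).
Azimuth = atan2(E, N) = atan2(-0.0006000, -0.008340) = 184.1° ≈ 184°.

184°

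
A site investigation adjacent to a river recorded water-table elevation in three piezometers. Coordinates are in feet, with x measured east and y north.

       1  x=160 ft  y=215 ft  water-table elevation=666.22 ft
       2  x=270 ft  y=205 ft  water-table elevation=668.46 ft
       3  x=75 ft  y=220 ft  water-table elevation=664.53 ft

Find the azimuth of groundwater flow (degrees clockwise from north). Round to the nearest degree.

Taking 1 as reference: 2−1 = (110, -10, +2.24); 3−1 = (-85, 5, -1.69).
Determinant of the coordinate differences = 110·5 − (-85)·(-10) = -300.
∂h/∂x = [(+2.24)·5 − (-1.69)·(-10)] / -300 = +0.01900
∂h/∂y = [110·(-1.69) − (-85)·(+2.24)] / -300 = -0.01500
Flow direction (−∇h) has components (-0.01900 E, +0.01500 N).
Azimuth = atan2(E, N) = atan2(-0.01900, +0.01500) = 308.3° ≈ 308°.

308°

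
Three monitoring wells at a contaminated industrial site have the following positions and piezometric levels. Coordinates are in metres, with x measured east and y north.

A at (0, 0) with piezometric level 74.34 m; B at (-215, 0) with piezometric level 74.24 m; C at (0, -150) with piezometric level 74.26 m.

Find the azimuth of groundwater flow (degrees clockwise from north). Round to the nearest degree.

221°

∂h/∂x = (74.24 − 74.34) / (-215 − 0) = +0.0004651
∂h/∂y = (74.26 − 74.34) / (-150 − 0) = +0.0005333
Flow direction (−∇h) has components (-0.0004651 E, -0.0005333 N).
Azimuth = atan2(E, N) = atan2(-0.0004651, -0.0005333) = 221.1° ≈ 221°.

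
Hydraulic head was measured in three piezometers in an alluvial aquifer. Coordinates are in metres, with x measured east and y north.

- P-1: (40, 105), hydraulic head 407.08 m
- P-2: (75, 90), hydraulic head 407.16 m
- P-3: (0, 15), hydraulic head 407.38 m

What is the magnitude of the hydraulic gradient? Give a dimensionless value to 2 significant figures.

With h = a·x + b·y + c and P-1 as origin, the differences give:
  35·a + (-15)·b = +0.08
  (-40)·a + (-90)·b = +0.30
Eliminate b (×(-90) and ×(-15), subtract): -3750·a = -2.700 → a = ∂h/∂x = +0.0007200
Back-substitute: b = ∂h/∂y = -0.003653.
|∇h| = √(0.0007200² + -0.003653²) = 0.003723

0.0037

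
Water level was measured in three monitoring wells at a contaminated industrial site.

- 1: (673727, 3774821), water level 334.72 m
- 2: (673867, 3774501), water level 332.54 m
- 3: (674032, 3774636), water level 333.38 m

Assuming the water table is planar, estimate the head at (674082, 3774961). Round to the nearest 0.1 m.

With h = a·x + b·y + c and 1 as origin, the differences give:
  140·a + (-320)·b = -2.18
  305·a + (-185)·b = -1.34
Eliminate b (×(-185) and ×(-320), subtract): 71700·a = -25.500 → a = ∂h/∂x = -0.0003556
Back-substitute: b = ∂h/∂y = +0.006657.
h(674082, 3774961) = 334.72 + (-0.0003556)·(355) + (+0.006657)·(140) = 334.72 -0.126 +0.932 = 335.526 m.

335.5 m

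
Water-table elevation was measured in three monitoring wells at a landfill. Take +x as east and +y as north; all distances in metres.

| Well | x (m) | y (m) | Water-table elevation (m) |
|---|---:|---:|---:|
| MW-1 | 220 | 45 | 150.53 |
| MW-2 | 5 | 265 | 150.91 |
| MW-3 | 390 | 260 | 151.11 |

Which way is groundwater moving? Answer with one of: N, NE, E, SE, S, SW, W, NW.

S

Differences from MW-1: to MW-2 (Δx, Δy, Δh) = (-215, 220, +0.38); to MW-3 = (170, 215, +0.58).
Determinant of the coordinate differences = (-215)·215 − 170·220 = -83625.
∂h/∂x = [(+0.38)·215 − (+0.58)·220] / -83625 = +0.0005489
∂h/∂y = [(-215)·(+0.58) − 170·(+0.38)] / -83625 = +0.002264
Flow = −∇h = (-0.0005489 east, -0.002264 north), which points south.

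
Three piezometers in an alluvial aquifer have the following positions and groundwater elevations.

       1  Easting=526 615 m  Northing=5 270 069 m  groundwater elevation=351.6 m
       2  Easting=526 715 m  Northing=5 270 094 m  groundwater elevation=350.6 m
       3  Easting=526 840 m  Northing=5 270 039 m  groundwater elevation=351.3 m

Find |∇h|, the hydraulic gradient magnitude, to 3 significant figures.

0.0230

Taking 1 as reference: 2−1 = (100, 25, -1.0); 3−1 = (225, -30, -0.3).
Determinant of the coordinate differences = 100·(-30) − 225·25 = -8625.
∂h/∂x = [(-1.0)·(-30) − (-0.3)·25] / -8625 = -0.004348
∂h/∂y = [100·(-0.3) − 225·(-1.0)] / -8625 = -0.02261
|∇h| = √(-0.004348² + -0.02261²) = 0.02302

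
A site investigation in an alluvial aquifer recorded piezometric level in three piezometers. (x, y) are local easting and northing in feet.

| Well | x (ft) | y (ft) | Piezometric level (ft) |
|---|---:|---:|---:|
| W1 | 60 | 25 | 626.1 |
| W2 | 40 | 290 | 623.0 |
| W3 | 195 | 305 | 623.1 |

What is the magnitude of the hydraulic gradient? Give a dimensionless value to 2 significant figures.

With h = a·x + b·y + c and W1 as origin, the differences give:
  (-20)·a + 265·b = -3.1
  135·a + 280·b = -3.0
Eliminate b (×280 and ×265, subtract): -41375·a = -73.00 → a = ∂h/∂x = +0.001764
Back-substitute: b = ∂h/∂y = -0.01156.
|∇h| = √(0.001764² + -0.01156²) = 0.01169

0.012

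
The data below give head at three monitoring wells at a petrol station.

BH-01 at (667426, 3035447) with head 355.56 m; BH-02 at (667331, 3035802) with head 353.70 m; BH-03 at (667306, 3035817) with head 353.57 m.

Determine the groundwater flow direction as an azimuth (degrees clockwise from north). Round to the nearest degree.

Taking BH-01 as reference: BH-02−BH-01 = (-95, 355, -1.86); BH-03−BH-01 = (-120, 370, -1.99).
Solve a·Δx + b·Δy = Δh: det = (-95)·370 − (-120)·355 = 7450.
∂h/∂x = [(-1.86)·370 − (-1.99)·355] / 7450 = +0.002450
∂h/∂y = [(-95)·(-1.99) − (-120)·(-1.86)] / 7450 = -0.004584
Flow direction (−∇h) has components (-0.002450 E, +0.004584 N).
Azimuth = atan2(E, N) = atan2(-0.002450, +0.004584) = 331.9° ≈ 332°.

332°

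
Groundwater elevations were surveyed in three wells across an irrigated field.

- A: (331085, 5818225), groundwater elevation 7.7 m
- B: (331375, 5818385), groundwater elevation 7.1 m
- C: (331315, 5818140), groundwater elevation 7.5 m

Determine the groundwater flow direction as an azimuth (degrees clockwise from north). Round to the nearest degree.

With h = a·x + b·y + c and A as origin, the differences give:
  290·a + 160·b = -0.6
  230·a + (-85)·b = -0.2
Eliminate b (×(-85) and ×160, subtract): -61450·a = 83.00 → a = ∂h/∂x = -0.001351
Back-substitute: b = ∂h/∂y = -0.001302.
Flow direction (−∇h) has components (+0.001351 E, +0.001302 N).
Azimuth = atan2(E, N) = atan2(+0.001351, +0.001302) = 46.1° ≈ 046°.

046°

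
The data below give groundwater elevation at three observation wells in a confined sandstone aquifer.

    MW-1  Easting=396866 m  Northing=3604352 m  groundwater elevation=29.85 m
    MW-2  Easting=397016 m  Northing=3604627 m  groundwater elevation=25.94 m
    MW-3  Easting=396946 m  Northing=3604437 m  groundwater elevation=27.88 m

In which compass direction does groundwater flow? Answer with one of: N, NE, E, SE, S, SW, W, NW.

Three-point gradient (reference MW-1): Δ to MW-2 = (150, 275, -3.91), Δ to MW-3 = (80, 85, -1.97).
∂h/∂x = -0.02264, ∂h/∂y = -0.001870 (det = -9250).
Flow = −∇h = (+0.02264 east, +0.001870 north), which points east.

E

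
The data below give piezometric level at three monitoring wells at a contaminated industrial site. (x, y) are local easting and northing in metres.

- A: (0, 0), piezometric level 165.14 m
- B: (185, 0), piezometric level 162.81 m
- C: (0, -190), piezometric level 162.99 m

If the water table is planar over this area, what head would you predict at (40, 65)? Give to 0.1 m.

165.4 m

∂h/∂x = (162.81 − 165.14) / (185 − 0) = -0.01259
∂h/∂y = (162.99 − 165.14) / (-190 − 0) = +0.01132
h(40, 65) = 165.14 + (-0.01259)·(40) + (+0.01132)·(65) = 165.14 -0.504 +0.736 = 165.372 m.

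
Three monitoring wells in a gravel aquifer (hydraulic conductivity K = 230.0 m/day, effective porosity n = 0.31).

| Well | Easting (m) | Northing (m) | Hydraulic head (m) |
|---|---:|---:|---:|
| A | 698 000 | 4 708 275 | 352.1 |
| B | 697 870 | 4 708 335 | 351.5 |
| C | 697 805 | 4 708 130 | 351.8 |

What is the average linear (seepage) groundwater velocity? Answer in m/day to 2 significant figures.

3.2 m/day

Three-point gradient (reference A): Δ to B = (-130, 60, -0.6), Δ to C = (-195, -145, -0.3).
∂h/∂x = +0.003437, ∂h/∂y = -0.002553 (det = 30550).
|∇h| = √(0.003437² + -0.002553²) = 0.004281
Seepage velocity v = K·i/n = 230.0 × 0.004281 / 0.31 = 3.176 m/day.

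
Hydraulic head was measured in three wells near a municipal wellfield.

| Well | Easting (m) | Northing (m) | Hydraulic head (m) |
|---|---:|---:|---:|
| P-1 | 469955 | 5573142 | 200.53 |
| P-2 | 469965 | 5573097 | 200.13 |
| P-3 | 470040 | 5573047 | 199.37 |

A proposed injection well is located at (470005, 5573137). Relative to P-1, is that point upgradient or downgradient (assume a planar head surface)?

With h = a·x + b·y + c and P-1 as origin, the differences give:
  10·a + (-45)·b = -0.40
  85·a + (-95)·b = -1.16
Eliminate b (×(-95) and ×(-45), subtract): 2875·a = -14.200 → a = ∂h/∂x = -0.004939
Back-substitute: b = ∂h/∂y = +0.007791.
Head at (470005, 5573137) = 200.53 + (-0.004939)·(50) + (+0.007791)·(-5) = 200.24 m.
That is lower than the 200.53 m at P-1, so the point is downgradient.

downgradient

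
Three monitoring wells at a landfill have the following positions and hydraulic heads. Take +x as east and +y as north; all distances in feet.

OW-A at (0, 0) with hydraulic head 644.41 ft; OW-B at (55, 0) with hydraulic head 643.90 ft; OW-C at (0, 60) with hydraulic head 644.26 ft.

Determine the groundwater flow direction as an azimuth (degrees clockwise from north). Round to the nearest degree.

∂h/∂x = (643.90 − 644.41) / (55 − 0) = -0.009273
∂h/∂y = (644.26 − 644.41) / (60 − 0) = -0.002500
Flow direction (−∇h) has components (+0.009273 E, +0.002500 N).
Azimuth = atan2(E, N) = atan2(+0.009273, +0.002500) = 74.9° ≈ 075°.

075°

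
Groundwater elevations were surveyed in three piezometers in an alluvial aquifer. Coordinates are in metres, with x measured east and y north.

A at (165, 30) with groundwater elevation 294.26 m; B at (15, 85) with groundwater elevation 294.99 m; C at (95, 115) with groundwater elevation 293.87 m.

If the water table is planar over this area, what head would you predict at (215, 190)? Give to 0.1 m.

Three-point gradient (reference A): Δ to B = (-150, 55, +0.73), Δ to C = (-70, 85, -0.39).
∂h/∂x = -0.009382, ∂h/∂y = -0.01231 (det = -8900).
h(215, 190) = 294.26 + (-0.009382)·(50) + (-0.01231)·(160) = 294.26 -0.469 -1.970 = 291.821 m.

291.8 m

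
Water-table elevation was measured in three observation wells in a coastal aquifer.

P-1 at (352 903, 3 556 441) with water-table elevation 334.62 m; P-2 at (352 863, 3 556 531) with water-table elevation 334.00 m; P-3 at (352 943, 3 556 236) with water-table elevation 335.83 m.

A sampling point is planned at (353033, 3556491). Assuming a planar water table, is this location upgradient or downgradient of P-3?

Taking P-1 as reference: P-2−P-1 = (-40, 90, -0.62); P-3−P-1 = (40, -205, +1.21).
Solve a·Δx + b·Δy = Δh: det = (-40)·(-205) − 40·90 = 4600.
∂h/∂x = [(-0.62)·(-205) − (+1.21)·90] / 4600 = +0.003957
∂h/∂y = [(-40)·(+1.21) − 40·(-0.62)] / 4600 = -0.005130
Head at (353033, 3556491) = 334.62 + (+0.003957)·(130) + (-0.005130)·(50) = 334.88 m.
That is lower than the 335.83 m at P-3, so the point is downgradient.

downgradient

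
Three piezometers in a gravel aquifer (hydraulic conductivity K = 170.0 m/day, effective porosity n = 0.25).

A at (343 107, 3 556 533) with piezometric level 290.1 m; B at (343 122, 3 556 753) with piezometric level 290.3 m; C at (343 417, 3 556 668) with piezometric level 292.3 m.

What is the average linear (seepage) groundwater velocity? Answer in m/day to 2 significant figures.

Three-point gradient (reference A): Δ to B = (15, 220, +0.2), Δ to C = (310, 135, +2.2).
∂h/∂x = +0.006906, ∂h/∂y = +0.0004382 (det = -66175).
|∇h| = √(0.006906² + 0.0004382²) = 0.00692
Seepage velocity v = K·i/n = 170.0 × 0.00692 / 0.25 = 4.706 m/day.

4.7 m/day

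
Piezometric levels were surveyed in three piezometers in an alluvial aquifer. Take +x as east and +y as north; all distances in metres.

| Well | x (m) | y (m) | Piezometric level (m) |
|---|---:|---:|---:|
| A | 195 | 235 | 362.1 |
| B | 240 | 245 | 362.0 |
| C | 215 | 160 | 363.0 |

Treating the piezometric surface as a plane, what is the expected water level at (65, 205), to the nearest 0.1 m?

With h = a·x + b·y + c and A as origin, the differences give:
  45·a + 10·b = -0.1
  20·a + (-75)·b = +0.9
Eliminate b (×(-75) and ×10, subtract): -3575·a = -1.50 → a = ∂h/∂x = +0.0004196
Back-substitute: b = ∂h/∂y = -0.01189.
h(65, 205) = 362.1 + (+0.0004196)·(-130) + (-0.01189)·(-30) = 362.1 -0.055 +0.357 = 362.402 m.

362.4 m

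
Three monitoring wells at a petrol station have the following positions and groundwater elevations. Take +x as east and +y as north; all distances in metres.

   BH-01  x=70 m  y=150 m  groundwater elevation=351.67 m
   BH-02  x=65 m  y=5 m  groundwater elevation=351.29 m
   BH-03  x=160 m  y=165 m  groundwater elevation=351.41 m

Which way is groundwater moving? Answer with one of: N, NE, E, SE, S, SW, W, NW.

Differences from BH-01: to BH-02 (Δx, Δy, Δh) = (-5, -145, -0.38); to BH-03 = (90, 15, -0.26).
Solve a·Δx + b·Δy = Δh: det = (-5)·15 − 90·(-145) = 12975.
∂h/∂x = [(-0.38)·15 − (-0.26)·(-145)] / 12975 = -0.003345
∂h/∂y = [(-5)·(-0.26) − 90·(-0.38)] / 12975 = +0.002736
Flow = −∇h = (+0.003345 east, -0.002736 north), which points southeast.

SE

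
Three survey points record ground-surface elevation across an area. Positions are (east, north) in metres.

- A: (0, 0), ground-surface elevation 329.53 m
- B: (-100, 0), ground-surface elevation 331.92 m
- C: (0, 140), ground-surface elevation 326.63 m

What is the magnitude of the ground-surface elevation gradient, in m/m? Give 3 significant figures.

∂z/∂x = (331.92 − 329.53) / (-100 − 0) = -0.02390
∂z/∂y = (326.63 − 329.53) / (140 − 0) = -0.02071
|∇f| = √(-0.02390² + -0.02071²) = 0.03162 m/m

0.0316 m/m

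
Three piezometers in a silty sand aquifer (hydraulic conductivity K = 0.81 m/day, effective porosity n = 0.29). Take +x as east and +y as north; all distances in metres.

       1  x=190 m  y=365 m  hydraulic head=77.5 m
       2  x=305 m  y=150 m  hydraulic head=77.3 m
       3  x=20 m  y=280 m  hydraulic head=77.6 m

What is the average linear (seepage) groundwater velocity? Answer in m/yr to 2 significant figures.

0.98 m/yr

Taking 1 as reference: 2−1 = (115, -215, -0.2); 3−1 = (-170, -85, +0.1).
Solve a·Δx + b·Δy = Δh: det = 115·(-85) − (-170)·(-215) = -46325.
∂h/∂x = [(-0.2)·(-85) − (+0.1)·(-215)] / -46325 = -0.0008311
∂h/∂y = [115·(+0.1) − (-170)·(-0.2)] / -46325 = +0.0004857
|∇h| = √(-0.0008311² + 0.0004857²) = 0.0009626
Seepage velocity v = K·i/n = 0.81 × 0.0009626 / 0.29 = 0.002689 m/day = 0.9822 m/yr.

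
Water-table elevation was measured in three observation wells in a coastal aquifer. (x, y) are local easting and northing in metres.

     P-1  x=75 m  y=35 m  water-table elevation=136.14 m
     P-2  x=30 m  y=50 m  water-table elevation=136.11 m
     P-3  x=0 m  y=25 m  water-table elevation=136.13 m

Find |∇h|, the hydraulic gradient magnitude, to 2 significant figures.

0.0012

With h = a·x + b·y + c and P-1 as origin, the differences give:
  (-45)·a + 15·b = -0.03
  (-75)·a + (-10)·b = -0.01
Eliminate b (×(-10) and ×15, subtract): 1575·a = 0.450 → a = ∂h/∂x = +0.0002857
Back-substitute: b = ∂h/∂y = -0.001143.
|∇h| = √(0.0002857² + -0.001143²) = 0.001178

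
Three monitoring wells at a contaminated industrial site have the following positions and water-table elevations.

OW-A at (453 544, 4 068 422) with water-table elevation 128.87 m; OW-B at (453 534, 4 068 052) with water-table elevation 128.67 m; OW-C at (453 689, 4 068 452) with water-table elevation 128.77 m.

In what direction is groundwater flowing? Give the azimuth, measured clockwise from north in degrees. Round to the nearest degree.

125°

Taking OW-A as reference: OW-B−OW-A = (-10, -370, -0.20); OW-C−OW-A = (145, 30, -0.10).
Solve a·Δx + b·Δy = Δh: det = (-10)·30 − 145·(-370) = 53350.
∂h/∂x = [(-0.20)·30 − (-0.10)·(-370)] / 53350 = -0.0008060
∂h/∂y = [(-10)·(-0.10) − 145·(-0.20)] / 53350 = +0.0005623
Flow direction (−∇h) has components (+0.0008060 E, -0.0005623 N).
Azimuth = atan2(E, N) = atan2(+0.0008060, -0.0005623) = 124.9° ≈ 125°.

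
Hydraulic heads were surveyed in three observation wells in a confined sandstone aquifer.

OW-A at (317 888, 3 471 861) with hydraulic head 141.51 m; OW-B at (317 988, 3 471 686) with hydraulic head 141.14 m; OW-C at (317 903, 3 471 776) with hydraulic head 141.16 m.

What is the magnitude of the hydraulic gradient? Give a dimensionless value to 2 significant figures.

0.0071

With h = a·x + b·y + c and OW-A as origin, the differences give:
  100·a + (-175)·b = -0.37
  15·a + (-85)·b = -0.35
Eliminate b (×(-85) and ×(-175), subtract): -5875·a = -29.800 → a = ∂h/∂x = +0.005072
Back-substitute: b = ∂h/∂y = +0.005013.
|∇h| = √(0.005072² + 0.005013²) = 0.007131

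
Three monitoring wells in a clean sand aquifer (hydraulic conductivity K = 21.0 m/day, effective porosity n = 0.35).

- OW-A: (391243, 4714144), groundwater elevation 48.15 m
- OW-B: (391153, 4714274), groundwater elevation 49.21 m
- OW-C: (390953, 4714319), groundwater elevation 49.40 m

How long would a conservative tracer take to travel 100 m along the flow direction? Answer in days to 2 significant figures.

With h = a·x + b·y + c and OW-A as origin, the differences give:
  (-90)·a + 130·b = +1.06
  (-290)·a + 175·b = +1.25
Eliminate b (×175 and ×130, subtract): 21950·a = 23.000 → a = ∂h/∂x = +0.001048
Back-substitute: b = ∂h/∂y = +0.008879.
|∇h| = √(0.001048² + 0.008879²) = 0.008941
Seepage velocity v = K·i/n = 21.0 × 0.008941 / 0.35 = 0.5365 m/day.
t = 100 / 0.5365 = 186.4 days.

190 days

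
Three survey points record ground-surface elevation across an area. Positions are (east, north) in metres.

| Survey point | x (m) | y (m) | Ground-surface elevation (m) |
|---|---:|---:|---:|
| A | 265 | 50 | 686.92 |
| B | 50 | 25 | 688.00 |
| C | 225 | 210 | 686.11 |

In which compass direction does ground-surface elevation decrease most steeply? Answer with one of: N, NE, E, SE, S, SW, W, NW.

Differences from A: to B (Δx, Δy, Δh) = (-215, -25, +1.08); to C = (-40, 160, -0.81).
Determinant of the coordinate differences = (-215)·160 − (-40)·(-25) = -35400.
∂z/∂x = [(+1.08)·160 − (-0.81)·(-25)] / -35400 = -0.004309
∂z/∂y = [(-215)·(-0.81) − (-40)·(+1.08)] / -35400 = -0.006140
Steepest decrease is along −∇f = (+0.004309 E, +0.006140 N) → northeast.

NE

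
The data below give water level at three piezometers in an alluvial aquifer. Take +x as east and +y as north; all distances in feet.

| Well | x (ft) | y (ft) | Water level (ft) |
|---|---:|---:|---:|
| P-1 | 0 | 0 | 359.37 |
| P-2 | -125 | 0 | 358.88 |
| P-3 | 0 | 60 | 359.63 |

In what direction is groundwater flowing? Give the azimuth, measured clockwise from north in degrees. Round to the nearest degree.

∂h/∂x = (358.88 − 359.37) / (-125 − 0) = +0.003920
∂h/∂y = (359.63 − 359.37) / (60 − 0) = +0.004333
Flow direction (−∇h) has components (-0.003920 E, -0.004333 N).
Azimuth = atan2(E, N) = atan2(-0.003920, -0.004333) = 222.1° ≈ 222°.

222°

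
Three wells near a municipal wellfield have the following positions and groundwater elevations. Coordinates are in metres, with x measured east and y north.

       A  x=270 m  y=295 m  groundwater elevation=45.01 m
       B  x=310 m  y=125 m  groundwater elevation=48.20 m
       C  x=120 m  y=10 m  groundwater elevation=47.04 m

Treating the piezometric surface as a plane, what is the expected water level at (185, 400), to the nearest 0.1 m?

With h = a·x + b·y + c and A as origin, the differences give:
  40·a + (-170)·b = +3.19
  (-150)·a + (-285)·b = +2.03
Eliminate b (×(-285) and ×(-170), subtract): -36900·a = -564.050 → a = ∂h/∂x = +0.01529
Back-substitute: b = ∂h/∂y = -0.01517.
h(185, 400) = 45.01 + (+0.01529)·(-85) + (-0.01517)·(105) = 45.01 -1.299 -1.593 = 42.118 m.

42.1 m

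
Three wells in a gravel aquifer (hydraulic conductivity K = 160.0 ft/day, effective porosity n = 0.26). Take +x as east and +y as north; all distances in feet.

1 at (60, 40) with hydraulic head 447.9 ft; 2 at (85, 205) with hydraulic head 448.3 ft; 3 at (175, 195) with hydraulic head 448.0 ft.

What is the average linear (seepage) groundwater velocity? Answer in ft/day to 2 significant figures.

Differences from 1: to 2 (Δx, Δy, Δh) = (25, 165, +0.4); to 3 = (115, 155, +0.1).
Solve a·Δx + b·Δy = Δh: det = 25·155 − 115·165 = -15100.
∂h/∂x = [(+0.4)·155 − (+0.1)·165] / -15100 = -0.003013
∂h/∂y = [25·(+0.1) − 115·(+0.4)] / -15100 = +0.002881
|∇h| = √(-0.003013² + 0.002881²) = 0.004169
Seepage velocity v = K·i/n = 160.0 × 0.004169 / 0.26 = 2.566 ft/day.

2.6 ft/day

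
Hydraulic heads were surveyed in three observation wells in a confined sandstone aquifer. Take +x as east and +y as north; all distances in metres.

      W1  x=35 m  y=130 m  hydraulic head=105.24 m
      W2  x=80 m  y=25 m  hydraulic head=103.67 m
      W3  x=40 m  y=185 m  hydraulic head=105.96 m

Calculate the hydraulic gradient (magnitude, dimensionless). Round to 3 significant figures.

With h = a·x + b·y + c and W1 as origin, the differences give:
  45·a + (-105)·b = -1.57
  5·a + 55·b = +0.72
Eliminate b (×55 and ×(-105), subtract): 3000·a = -10.750 → a = ∂h/∂x = -0.003583
Back-substitute: b = ∂h/∂y = +0.01342.
|∇h| = √(-0.003583² + 0.01342²) = 0.01389

0.0139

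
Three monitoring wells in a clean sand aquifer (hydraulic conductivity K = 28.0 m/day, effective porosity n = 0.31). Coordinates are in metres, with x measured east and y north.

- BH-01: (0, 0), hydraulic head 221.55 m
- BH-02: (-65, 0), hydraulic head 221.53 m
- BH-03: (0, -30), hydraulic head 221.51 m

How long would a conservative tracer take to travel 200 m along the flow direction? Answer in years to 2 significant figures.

∂h/∂x = (221.53 − 221.55) / (-65 − 0) = +0.0003077
∂h/∂y = (221.51 − 221.55) / (-30 − 0) = +0.001333
|∇h| = √(0.0003077² + 0.001333²) = 0.001368
Seepage velocity v = K·i/n = 28.0 × 0.001368 / 0.31 = 0.1236 m/day.
t = 200 / 0.1236 = 1618 days = 4.43 years.

4.4 years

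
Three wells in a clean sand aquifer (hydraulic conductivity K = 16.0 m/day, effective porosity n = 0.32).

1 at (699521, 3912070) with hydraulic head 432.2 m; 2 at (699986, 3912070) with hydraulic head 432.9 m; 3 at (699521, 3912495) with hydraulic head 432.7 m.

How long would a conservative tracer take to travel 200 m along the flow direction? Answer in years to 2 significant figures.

5.7 years

∂h/∂x = (432.9 − 432.2) / (699986 − 699521) = +0.001505
∂h/∂y = (432.7 − 432.2) / (3912495 − 3912070) = +0.001176
|∇h| = √(0.001505² + 0.001176²) = 0.00191
Seepage velocity v = K·i/n = 16.0 × 0.00191 / 0.32 = 0.0955 m/day.
t = 200 / 0.0955 = 2094 days = 5.73 years.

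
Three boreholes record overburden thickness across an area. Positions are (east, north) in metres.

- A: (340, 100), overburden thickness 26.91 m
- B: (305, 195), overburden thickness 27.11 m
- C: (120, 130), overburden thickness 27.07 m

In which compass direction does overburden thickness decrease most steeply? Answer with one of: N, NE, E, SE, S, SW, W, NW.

S

Taking A as reference: B−A = (-35, 95, +0.20); C−A = (-220, 30, +0.16).
Solve a·Δx + b·Δy = Δd: det = (-35)·30 − (-220)·95 = 19850.
∂d/∂x = [(+0.20)·30 − (+0.16)·95] / 19850 = -0.0004635
∂d/∂y = [(-35)·(+0.16) − (-220)·(+0.20)] / 19850 = +0.001935
Steepest decrease is along −∇f = (+0.0004635 E, -0.001935 N) → south.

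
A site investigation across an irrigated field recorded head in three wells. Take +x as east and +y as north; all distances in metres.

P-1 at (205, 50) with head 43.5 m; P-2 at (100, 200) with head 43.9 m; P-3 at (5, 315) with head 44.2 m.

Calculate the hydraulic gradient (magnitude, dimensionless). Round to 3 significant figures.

0.00302

Differences from P-1: to P-2 (Δx, Δy, Δh) = (-105, 150, +0.4); to P-3 = (-200, 265, +0.7).
Determinant of the coordinate differences = (-105)·265 − (-200)·150 = 2175.
∂h/∂x = [(+0.4)·265 − (+0.7)·150] / 2175 = +0.0004598
∂h/∂y = [(-105)·(+0.7) − (-200)·(+0.4)] / 2175 = +0.002989
|∇h| = √(0.0004598² + 0.002989²) = 0.003024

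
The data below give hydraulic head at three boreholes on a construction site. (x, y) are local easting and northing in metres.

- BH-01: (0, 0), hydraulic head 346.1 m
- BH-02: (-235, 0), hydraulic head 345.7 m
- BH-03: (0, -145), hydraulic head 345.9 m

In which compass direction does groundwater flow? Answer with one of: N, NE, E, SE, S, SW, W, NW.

SW

∂h/∂x = (345.7 − 346.1) / (-235 − 0) = +0.001702
∂h/∂y = (345.9 − 346.1) / (-145 − 0) = +0.001379
Flow = −∇h = (-0.001702 east, -0.001379 north), which points southwest.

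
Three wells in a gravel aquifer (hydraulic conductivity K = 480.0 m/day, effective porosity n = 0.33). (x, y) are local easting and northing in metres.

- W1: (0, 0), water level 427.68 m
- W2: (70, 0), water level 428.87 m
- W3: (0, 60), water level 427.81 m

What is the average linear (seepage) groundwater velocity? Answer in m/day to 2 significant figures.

25 m/day

∂h/∂x = (428.87 − 427.68) / (70 − 0) = +0.01700
∂h/∂y = (427.81 − 427.68) / (60 − 0) = +0.002167
|∇h| = √(0.01700² + 0.002167²) = 0.01714
Seepage velocity v = K·i/n = 480.0 × 0.01714 / 0.33 = 24.93 m/day.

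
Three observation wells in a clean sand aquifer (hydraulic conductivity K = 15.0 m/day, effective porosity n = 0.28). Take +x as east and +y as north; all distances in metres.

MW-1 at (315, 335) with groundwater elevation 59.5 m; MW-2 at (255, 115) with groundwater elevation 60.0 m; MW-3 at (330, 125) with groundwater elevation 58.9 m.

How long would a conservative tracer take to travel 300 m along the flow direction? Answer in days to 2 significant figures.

Three-point gradient (reference MW-1): Δ to MW-2 = (-60, -220, +0.5), Δ to MW-3 = (15, -210, -0.6).
∂h/∂x = -0.01491, ∂h/∂y = +0.001792 (det = 15900).
|∇h| = √(-0.01491² + 0.001792²) = 0.01502
Seepage velocity v = K·i/n = 15.0 × 0.01502 / 0.28 = 0.8046 m/day.
t = 300 / 0.8046 = 372.9 days.

370 days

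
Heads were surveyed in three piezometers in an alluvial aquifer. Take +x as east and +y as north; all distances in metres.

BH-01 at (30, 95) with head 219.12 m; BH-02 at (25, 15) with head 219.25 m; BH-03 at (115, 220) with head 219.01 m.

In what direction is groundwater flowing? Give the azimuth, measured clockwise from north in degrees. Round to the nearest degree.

325°

Taking BH-01 as reference: BH-02−BH-01 = (-5, -80, +0.13); BH-03−BH-01 = (85, 125, -0.11).
Solve a·Δx + b·Δy = Δh: det = (-5)·125 − 85·(-80) = 6175.
∂h/∂x = [(+0.13)·125 − (-0.11)·(-80)] / 6175 = +0.001206
∂h/∂y = [(-5)·(-0.11) − 85·(+0.13)] / 6175 = -0.001700
Flow direction (−∇h) has components (-0.001206 E, +0.001700 N).
Azimuth = atan2(E, N) = atan2(-0.001206, +0.001700) = 324.6° ≈ 325°.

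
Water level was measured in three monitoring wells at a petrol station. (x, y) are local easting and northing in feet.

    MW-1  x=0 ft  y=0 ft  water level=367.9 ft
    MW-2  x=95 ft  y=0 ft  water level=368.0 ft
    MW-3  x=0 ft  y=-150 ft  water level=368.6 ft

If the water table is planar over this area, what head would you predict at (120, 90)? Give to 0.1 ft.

∂h/∂x = (368.0 − 367.9) / (95 − 0) = +0.001053
∂h/∂y = (368.6 − 367.9) / (-150 − 0) = -0.004667
h(120, 90) = 367.9 + (+0.001053)·(120) + (-0.004667)·(90) = 367.9 +0.126 -0.420 = 367.606 ft.

367.6 ft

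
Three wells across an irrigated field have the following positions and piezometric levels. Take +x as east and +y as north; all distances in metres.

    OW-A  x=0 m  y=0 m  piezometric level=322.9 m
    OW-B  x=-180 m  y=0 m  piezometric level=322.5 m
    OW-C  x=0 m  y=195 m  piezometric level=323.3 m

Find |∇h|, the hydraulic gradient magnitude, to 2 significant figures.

0.0030

∂h/∂x = (322.5 − 322.9) / (-180 − 0) = +0.002222
∂h/∂y = (323.3 − 322.9) / (195 − 0) = +0.002051
|∇h| = √(0.002222² + 0.002051²) = 0.003024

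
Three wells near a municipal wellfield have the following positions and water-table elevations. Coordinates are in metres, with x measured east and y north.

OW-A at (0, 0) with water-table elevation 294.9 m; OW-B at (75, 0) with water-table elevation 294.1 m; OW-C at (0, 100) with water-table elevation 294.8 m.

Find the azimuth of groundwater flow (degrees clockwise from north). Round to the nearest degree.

∂h/∂x = (294.1 − 294.9) / (75 − 0) = -0.01067
∂h/∂y = (294.8 − 294.9) / (100 − 0) = -0.0010000
Flow direction (−∇h) has components (+0.01067 E, +0.0010000 N).
Azimuth = atan2(E, N) = atan2(+0.01067, +0.0010000) = 84.6° ≈ 085°.

085°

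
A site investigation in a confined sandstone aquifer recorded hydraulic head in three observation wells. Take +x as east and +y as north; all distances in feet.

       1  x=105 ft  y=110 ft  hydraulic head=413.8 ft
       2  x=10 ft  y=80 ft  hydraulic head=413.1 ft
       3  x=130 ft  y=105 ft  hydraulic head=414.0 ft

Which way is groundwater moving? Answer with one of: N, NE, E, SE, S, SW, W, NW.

Differences from 1: to 2 (Δx, Δy, Δh) = (-95, -30, -0.7); to 3 = (25, -5, +0.2).
Solve a·Δx + b·Δy = Δh: det = (-95)·(-5) − 25·(-30) = 1225.
∂h/∂x = [(-0.7)·(-5) − (+0.2)·(-30)] / 1225 = +0.007755
∂h/∂y = [(-95)·(+0.2) − 25·(-0.7)] / 1225 = -0.001224
Flow = −∇h = (-0.007755 east, +0.001224 north), which points west.

W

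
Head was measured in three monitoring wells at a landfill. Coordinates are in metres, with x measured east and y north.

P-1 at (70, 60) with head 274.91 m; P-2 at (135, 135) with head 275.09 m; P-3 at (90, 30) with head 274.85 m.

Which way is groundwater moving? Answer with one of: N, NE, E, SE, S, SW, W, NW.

With h = a·x + b·y + c and P-1 as origin, the differences give:
  65·a + 75·b = +0.18
  20·a + (-30)·b = -0.06
Eliminate b (×(-30) and ×75, subtract): -3450·a = -0.900 → a = ∂h/∂x = +0.0002609
Back-substitute: b = ∂h/∂y = +0.002174.
Flow = −∇h = (-0.0002609 east, -0.002174 north), which points south.

S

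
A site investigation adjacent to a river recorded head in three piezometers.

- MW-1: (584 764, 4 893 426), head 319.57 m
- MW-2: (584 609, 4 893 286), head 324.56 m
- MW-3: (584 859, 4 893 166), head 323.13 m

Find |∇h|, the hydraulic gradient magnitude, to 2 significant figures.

With h = a·x + b·y + c and MW-1 as origin, the differences give:
  (-155)·a + (-140)·b = +4.99
  95·a + (-260)·b = +3.56
Eliminate b (×(-260) and ×(-140), subtract): 53600·a = -799.000 → a = ∂h/∂x = -0.01491
Back-substitute: b = ∂h/∂y = -0.01914.
|∇h| = √(-0.01491² + -0.01914²) = 0.02426

0.024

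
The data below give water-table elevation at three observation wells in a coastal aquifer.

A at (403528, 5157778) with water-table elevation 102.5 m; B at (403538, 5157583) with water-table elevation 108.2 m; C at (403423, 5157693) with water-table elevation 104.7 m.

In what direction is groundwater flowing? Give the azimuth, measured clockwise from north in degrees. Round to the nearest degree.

355°

Differences from A: to B (Δx, Δy, Δh) = (10, -195, +5.7); to C = (-105, -85, +2.2).
Solve a·Δx + b·Δy = Δh: det = 10·(-85) − (-105)·(-195) = -21325.
∂h/∂x = [(+5.7)·(-85) − (+2.2)·(-195)] / -21325 = +0.002603
∂h/∂y = [10·(+2.2) − (-105)·(+5.7)] / -21325 = -0.02910
Flow direction (−∇h) has components (-0.002603 E, +0.02910 N).
Azimuth = atan2(E, N) = atan2(-0.002603, +0.02910) = 354.9° ≈ 355°.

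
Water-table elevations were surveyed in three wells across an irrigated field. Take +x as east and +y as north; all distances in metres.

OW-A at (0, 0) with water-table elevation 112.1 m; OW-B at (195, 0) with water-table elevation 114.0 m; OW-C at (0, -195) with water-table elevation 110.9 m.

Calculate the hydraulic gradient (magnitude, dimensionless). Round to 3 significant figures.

0.0115

∂h/∂x = (114.0 − 112.1) / (195 − 0) = +0.009744
∂h/∂y = (110.9 − 112.1) / (-195 − 0) = +0.006154
|∇h| = √(0.009744² + 0.006154²) = 0.01152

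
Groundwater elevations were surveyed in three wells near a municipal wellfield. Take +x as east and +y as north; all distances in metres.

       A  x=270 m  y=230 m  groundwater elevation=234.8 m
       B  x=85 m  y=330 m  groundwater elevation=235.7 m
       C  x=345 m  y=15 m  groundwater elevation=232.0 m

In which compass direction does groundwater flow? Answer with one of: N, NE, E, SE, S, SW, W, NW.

S

Three-point gradient (reference A): Δ to B = (-185, 100, +0.9), Δ to C = (75, -215, -2.8).
∂h/∂x = +0.002680, ∂h/∂y = +0.01396 (det = 32275).
Flow = −∇h = (-0.002680 east, -0.01396 north), which points south.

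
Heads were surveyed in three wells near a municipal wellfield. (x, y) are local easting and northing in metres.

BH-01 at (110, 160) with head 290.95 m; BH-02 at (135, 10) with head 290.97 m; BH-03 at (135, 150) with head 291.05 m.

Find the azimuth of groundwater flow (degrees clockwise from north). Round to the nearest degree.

262°

Three-point gradient (reference BH-01): Δ to BH-02 = (25, -150, +0.02), Δ to BH-03 = (25, -10, +0.10).
∂h/∂x = +0.004229, ∂h/∂y = +0.0005714 (det = 3500).
Flow direction (−∇h) has components (-0.004229 E, -0.0005714 N).
Azimuth = atan2(E, N) = atan2(-0.004229, -0.0005714) = 262.3° ≈ 262°.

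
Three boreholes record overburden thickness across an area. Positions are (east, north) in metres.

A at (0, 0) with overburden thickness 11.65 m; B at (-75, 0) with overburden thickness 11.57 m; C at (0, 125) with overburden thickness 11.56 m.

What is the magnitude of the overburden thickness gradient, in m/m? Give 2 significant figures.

0.0013 m/m

∂d/∂x = (11.57 − 11.65) / (-75 − 0) = +0.001067
∂d/∂y = (11.56 − 11.65) / (125 − 0) = -0.0007200
|∇f| = √(0.001067² + -0.0007200²) = 0.001287 m/m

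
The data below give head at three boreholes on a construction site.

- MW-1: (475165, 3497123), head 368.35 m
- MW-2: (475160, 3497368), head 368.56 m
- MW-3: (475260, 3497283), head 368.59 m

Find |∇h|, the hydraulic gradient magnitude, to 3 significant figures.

With h = a·x + b·y + c and MW-1 as origin, the differences give:
  (-5)·a + 245·b = +0.21
  95·a + 160·b = +0.24
Eliminate b (×160 and ×245, subtract): -24075·a = -25.200 → a = ∂h/∂x = +0.001047
Back-substitute: b = ∂h/∂y = +0.0008785.
|∇h| = √(0.001047² + 0.0008785²) = 0.001367

0.00137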